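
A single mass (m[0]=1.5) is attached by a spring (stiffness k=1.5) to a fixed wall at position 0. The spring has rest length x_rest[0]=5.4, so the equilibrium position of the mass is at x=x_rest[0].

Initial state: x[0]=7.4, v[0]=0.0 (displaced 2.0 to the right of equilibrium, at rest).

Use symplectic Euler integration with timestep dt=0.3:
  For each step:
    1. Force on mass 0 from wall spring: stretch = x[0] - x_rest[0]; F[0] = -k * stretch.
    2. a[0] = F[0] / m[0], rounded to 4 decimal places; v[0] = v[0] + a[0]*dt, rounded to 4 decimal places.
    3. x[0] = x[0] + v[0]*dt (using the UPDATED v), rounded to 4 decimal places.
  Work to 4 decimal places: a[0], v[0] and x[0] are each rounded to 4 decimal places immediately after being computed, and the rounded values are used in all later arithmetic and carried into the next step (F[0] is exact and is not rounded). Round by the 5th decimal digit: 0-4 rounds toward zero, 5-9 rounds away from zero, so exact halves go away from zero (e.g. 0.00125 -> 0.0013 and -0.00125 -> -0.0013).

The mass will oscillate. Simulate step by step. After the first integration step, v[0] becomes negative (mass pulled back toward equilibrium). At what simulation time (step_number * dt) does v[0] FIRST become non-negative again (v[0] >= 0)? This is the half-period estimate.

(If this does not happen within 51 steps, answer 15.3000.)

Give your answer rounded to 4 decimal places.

Step 0: x=[7.4000] v=[0.0000]
Step 1: x=[7.2200] v=[-0.6000]
Step 2: x=[6.8762] v=[-1.1460]
Step 3: x=[6.3995] v=[-1.5889]
Step 4: x=[5.8329] v=[-1.8888]
Step 5: x=[5.2273] v=[-2.0187]
Step 6: x=[4.6372] v=[-1.9669]
Step 7: x=[4.1158] v=[-1.7381]
Step 8: x=[3.7100] v=[-1.3528]
Step 9: x=[3.4563] v=[-0.8458]
Step 10: x=[3.3775] v=[-0.2627]
Step 11: x=[3.4807] v=[0.3441]
First v>=0 after going negative at step 11, time=3.3000

Answer: 3.3000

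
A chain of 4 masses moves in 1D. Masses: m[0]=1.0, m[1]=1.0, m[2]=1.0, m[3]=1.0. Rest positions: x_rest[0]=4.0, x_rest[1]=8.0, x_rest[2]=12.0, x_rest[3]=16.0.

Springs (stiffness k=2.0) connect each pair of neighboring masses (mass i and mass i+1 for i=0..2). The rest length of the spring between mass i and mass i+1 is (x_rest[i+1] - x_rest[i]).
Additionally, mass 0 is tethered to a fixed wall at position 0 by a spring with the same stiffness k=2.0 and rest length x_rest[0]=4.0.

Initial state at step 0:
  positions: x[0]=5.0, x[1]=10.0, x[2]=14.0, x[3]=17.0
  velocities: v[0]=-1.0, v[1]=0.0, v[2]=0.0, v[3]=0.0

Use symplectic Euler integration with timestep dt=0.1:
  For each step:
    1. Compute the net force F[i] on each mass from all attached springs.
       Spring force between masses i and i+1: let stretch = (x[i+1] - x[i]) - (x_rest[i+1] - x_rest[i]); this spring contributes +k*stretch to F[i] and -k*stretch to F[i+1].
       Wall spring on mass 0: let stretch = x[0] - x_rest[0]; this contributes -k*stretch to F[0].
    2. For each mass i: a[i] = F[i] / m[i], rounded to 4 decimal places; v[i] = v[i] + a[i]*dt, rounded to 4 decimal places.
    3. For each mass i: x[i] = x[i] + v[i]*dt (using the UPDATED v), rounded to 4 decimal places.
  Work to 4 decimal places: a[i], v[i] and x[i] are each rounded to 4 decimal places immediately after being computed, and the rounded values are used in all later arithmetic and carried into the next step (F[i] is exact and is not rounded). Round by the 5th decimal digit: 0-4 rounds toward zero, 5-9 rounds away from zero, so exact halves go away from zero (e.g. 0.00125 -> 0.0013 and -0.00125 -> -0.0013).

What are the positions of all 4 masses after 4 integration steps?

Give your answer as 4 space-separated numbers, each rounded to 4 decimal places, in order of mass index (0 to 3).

Step 0: x=[5.0000 10.0000 14.0000 17.0000] v=[-1.0000 0.0000 0.0000 0.0000]
Step 1: x=[4.9000 9.9800 13.9800 17.0200] v=[-1.0000 -0.2000 -0.2000 0.2000]
Step 2: x=[4.8036 9.9384 13.9408 17.0592] v=[-0.9640 -0.4160 -0.3920 0.3920]
Step 3: x=[4.7138 9.8742 13.8839 17.1160] v=[-0.8978 -0.6425 -0.5688 0.5683]
Step 4: x=[4.6330 9.7869 13.8115 17.1882] v=[-0.8085 -0.8726 -0.7243 0.7219]

Answer: 4.6330 9.7869 13.8115 17.1882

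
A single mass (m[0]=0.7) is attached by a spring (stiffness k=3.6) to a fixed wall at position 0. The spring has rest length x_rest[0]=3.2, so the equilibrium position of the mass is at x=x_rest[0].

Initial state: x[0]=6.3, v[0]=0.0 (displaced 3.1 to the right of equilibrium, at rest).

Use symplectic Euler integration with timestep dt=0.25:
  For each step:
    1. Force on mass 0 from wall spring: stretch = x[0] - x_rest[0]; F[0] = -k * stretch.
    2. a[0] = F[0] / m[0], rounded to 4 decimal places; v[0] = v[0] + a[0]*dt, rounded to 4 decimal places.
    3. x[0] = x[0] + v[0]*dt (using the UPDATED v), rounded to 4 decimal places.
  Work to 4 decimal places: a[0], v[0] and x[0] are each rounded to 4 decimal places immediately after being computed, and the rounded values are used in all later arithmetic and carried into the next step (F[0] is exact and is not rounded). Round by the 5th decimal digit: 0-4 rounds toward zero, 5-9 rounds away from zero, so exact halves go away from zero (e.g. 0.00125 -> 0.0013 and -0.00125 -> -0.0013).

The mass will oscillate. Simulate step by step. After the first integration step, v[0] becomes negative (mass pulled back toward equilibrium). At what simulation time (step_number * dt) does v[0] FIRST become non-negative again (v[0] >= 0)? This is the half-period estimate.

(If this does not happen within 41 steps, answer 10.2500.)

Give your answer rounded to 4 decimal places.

Answer: 1.5000

Derivation:
Step 0: x=[6.3000] v=[0.0000]
Step 1: x=[5.3036] v=[-3.9857]
Step 2: x=[3.6310] v=[-6.6903]
Step 3: x=[1.8199] v=[-7.2445]
Step 4: x=[0.4524] v=[-5.4701]
Step 5: x=[-0.0320] v=[-1.9375]
Step 6: x=[0.5225] v=[2.2179]
First v>=0 after going negative at step 6, time=1.5000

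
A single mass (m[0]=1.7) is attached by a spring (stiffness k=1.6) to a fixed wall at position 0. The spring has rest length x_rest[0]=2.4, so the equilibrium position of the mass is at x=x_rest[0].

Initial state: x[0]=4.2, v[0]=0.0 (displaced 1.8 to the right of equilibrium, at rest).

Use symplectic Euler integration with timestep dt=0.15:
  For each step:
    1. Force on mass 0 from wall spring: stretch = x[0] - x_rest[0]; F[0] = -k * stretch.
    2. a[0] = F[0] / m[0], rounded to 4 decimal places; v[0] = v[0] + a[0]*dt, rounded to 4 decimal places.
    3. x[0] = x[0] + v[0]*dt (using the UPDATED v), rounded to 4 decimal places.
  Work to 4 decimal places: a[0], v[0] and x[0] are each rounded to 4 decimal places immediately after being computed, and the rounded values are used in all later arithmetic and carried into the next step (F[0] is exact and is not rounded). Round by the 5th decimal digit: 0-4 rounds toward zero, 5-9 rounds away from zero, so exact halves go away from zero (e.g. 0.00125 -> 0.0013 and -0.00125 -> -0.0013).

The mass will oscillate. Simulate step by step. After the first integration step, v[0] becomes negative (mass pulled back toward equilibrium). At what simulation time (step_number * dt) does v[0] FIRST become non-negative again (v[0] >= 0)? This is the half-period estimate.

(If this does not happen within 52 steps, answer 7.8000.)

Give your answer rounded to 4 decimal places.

Step 0: x=[4.2000] v=[0.0000]
Step 1: x=[4.1619] v=[-0.2541]
Step 2: x=[4.0865] v=[-0.5028]
Step 3: x=[3.9754] v=[-0.7409]
Step 4: x=[3.8309] v=[-0.9633]
Step 5: x=[3.6561] v=[-1.1653]
Step 6: x=[3.4547] v=[-1.3426]
Step 7: x=[3.2310] v=[-1.4915]
Step 8: x=[2.9897] v=[-1.6088]
Step 9: x=[2.7359] v=[-1.6921]
Step 10: x=[2.4750] v=[-1.7395]
Step 11: x=[2.2125] v=[-1.7501]
Step 12: x=[1.9540] v=[-1.7236]
Step 13: x=[1.7049] v=[-1.6606]
Step 14: x=[1.4705] v=[-1.5625]
Step 15: x=[1.2558] v=[-1.4313]
Step 16: x=[1.0653] v=[-1.2698]
Step 17: x=[0.9031] v=[-1.0814]
Step 18: x=[0.7726] v=[-0.8701]
Step 19: x=[0.6766] v=[-0.6403]
Step 20: x=[0.6171] v=[-0.3970]
Step 21: x=[0.5953] v=[-0.1453]
Step 22: x=[0.6117] v=[0.1095]
First v>=0 after going negative at step 22, time=3.3000

Answer: 3.3000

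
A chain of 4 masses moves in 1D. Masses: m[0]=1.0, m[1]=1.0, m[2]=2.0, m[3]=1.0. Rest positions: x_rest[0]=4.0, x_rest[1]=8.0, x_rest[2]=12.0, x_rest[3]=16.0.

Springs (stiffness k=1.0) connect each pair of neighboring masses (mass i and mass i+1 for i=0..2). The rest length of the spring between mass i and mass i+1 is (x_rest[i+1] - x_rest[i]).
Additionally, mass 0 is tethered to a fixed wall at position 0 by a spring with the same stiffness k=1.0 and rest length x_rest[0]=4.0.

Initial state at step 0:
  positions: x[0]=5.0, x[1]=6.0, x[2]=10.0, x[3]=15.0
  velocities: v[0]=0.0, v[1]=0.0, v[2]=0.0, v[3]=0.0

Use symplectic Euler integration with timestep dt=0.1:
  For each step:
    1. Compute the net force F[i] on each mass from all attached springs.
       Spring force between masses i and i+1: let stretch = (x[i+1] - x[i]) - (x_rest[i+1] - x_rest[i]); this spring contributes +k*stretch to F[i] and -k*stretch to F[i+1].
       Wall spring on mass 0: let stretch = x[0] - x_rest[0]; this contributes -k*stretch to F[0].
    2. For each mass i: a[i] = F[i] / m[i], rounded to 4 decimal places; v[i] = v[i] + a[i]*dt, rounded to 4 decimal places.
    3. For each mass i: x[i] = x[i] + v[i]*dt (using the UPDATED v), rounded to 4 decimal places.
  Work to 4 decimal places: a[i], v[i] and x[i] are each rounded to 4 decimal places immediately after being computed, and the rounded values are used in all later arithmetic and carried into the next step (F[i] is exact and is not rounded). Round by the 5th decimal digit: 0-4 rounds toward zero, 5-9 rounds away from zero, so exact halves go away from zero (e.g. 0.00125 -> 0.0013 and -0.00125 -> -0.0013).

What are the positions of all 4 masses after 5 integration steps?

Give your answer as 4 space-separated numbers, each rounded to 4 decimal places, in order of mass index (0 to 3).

Answer: 4.4376 6.4176 10.0767 14.8553

Derivation:
Step 0: x=[5.0000 6.0000 10.0000 15.0000] v=[0.0000 0.0000 0.0000 0.0000]
Step 1: x=[4.9600 6.0300 10.0050 14.9900] v=[-0.4000 0.3000 0.0500 -0.1000]
Step 2: x=[4.8811 6.0891 10.0151 14.9702] v=[-0.7890 0.5905 0.1005 -0.1985]
Step 3: x=[4.7655 6.1753 10.0303 14.9408] v=[-1.1563 0.8623 0.1520 -0.2940]
Step 4: x=[4.6163 6.2860 10.0508 14.9023] v=[-1.4919 1.1068 0.2048 -0.3851]
Step 5: x=[4.4376 6.4176 10.0767 14.8553] v=[-1.7866 1.3163 0.2591 -0.4703]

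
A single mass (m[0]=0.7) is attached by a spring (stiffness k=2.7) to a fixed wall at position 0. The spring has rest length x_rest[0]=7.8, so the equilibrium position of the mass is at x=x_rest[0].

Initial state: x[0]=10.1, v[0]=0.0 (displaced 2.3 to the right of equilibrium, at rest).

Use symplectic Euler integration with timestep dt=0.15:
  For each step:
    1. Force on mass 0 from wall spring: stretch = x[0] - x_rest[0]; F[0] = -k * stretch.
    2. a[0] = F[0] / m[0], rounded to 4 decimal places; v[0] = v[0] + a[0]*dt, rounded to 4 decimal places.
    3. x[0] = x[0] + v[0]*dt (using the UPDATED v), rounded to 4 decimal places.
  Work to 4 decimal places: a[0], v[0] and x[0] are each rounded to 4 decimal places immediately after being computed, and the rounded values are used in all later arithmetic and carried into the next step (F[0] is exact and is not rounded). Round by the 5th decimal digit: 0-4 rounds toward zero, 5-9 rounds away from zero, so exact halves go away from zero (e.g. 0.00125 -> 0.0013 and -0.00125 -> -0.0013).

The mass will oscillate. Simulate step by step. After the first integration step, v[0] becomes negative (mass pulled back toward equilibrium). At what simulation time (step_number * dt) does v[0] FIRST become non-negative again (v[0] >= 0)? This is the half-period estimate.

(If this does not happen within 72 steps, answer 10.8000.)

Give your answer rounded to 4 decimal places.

Step 0: x=[10.1000] v=[0.0000]
Step 1: x=[9.9004] v=[-1.3307]
Step 2: x=[9.5185] v=[-2.5459]
Step 3: x=[8.9875] v=[-3.5402]
Step 4: x=[8.3534] v=[-4.2273]
Step 5: x=[7.6713] v=[-4.5475]
Step 6: x=[7.0004] v=[-4.4730]
Step 7: x=[6.3988] v=[-4.0104]
Step 8: x=[5.9188] v=[-3.1997]
Step 9: x=[5.6021] v=[-2.1113]
Step 10: x=[5.4761] v=[-0.8397]
Step 11: x=[5.5518] v=[0.5048]
First v>=0 after going negative at step 11, time=1.6500

Answer: 1.6500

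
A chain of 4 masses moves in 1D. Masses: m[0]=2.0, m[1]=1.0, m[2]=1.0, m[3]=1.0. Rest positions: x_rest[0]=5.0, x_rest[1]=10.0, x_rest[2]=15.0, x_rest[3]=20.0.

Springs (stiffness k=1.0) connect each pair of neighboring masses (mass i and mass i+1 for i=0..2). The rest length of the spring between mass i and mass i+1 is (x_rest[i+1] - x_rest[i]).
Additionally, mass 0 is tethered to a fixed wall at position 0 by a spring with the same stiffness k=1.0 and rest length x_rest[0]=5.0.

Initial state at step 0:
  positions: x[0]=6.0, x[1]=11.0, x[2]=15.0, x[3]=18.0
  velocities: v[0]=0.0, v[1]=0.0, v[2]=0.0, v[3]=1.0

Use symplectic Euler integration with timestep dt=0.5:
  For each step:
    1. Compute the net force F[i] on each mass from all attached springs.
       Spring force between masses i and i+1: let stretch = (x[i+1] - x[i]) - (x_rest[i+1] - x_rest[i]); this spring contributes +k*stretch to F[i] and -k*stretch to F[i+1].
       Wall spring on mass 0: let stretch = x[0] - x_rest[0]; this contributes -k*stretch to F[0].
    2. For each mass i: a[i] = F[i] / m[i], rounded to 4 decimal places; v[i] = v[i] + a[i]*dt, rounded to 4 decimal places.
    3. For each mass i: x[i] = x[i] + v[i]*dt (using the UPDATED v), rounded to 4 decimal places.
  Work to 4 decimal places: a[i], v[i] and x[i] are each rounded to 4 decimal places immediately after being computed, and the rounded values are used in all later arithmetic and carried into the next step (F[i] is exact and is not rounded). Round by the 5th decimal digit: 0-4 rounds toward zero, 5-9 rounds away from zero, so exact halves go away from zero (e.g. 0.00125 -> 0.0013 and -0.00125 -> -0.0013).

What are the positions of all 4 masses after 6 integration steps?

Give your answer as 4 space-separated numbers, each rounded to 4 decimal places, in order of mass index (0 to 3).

Step 0: x=[6.0000 11.0000 15.0000 18.0000] v=[0.0000 0.0000 0.0000 1.0000]
Step 1: x=[5.8750 10.7500 14.7500 19.0000] v=[-0.2500 -0.5000 -0.5000 2.0000]
Step 2: x=[5.6250 10.2813 14.5625 20.1875] v=[-0.5000 -0.9375 -0.3750 2.3750]
Step 3: x=[5.2539 9.7188 14.7110 21.2188] v=[-0.7422 -1.1251 0.2969 2.0625]
Step 4: x=[4.7842 9.2881 15.2384 21.8731] v=[-0.9395 -0.8615 1.0547 1.3086]
Step 5: x=[4.2794 9.2190 15.9369 22.1188] v=[-1.0096 -0.1383 1.3969 0.4913]
Step 6: x=[3.8571 9.5945 16.5014 22.0690] v=[-0.8446 0.7509 1.1289 -0.0997]

Answer: 3.8571 9.5945 16.5014 22.0690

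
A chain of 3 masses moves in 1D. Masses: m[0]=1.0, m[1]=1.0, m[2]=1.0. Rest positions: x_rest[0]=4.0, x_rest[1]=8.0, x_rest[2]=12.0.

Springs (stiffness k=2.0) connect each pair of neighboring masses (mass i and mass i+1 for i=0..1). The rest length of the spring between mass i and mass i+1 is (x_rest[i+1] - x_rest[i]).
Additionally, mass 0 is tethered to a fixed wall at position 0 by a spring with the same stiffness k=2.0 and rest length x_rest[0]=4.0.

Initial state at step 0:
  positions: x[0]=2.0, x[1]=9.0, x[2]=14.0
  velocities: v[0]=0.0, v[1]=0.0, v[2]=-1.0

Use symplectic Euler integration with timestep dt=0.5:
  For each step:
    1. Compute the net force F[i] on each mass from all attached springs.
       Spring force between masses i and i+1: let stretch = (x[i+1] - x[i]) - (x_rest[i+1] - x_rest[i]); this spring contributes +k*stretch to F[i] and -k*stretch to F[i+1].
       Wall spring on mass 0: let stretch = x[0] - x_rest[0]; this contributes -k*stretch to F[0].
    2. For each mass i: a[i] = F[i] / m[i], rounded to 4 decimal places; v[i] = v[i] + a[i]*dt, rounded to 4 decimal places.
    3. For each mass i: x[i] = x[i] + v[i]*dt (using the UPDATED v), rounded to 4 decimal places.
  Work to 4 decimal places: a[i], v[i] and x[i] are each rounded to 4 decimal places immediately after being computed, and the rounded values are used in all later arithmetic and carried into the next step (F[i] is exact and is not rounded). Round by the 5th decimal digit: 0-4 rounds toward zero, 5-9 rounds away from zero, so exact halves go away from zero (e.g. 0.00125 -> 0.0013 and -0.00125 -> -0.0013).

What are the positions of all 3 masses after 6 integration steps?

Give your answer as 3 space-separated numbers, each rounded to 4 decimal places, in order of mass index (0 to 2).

Step 0: x=[2.0000 9.0000 14.0000] v=[0.0000 0.0000 -1.0000]
Step 1: x=[4.5000 8.0000 13.0000] v=[5.0000 -2.0000 -2.0000]
Step 2: x=[6.5000 7.7500 11.5000] v=[4.0000 -0.5000 -3.0000]
Step 3: x=[5.8750 8.7500 10.1250] v=[-1.2500 2.0000 -2.7500]
Step 4: x=[3.7500 9.0000 10.0625] v=[-4.2500 0.5000 -0.1250]
Step 5: x=[2.3750 7.1563 11.4688] v=[-2.7500 -3.6875 2.8125]
Step 6: x=[2.2032 5.0782 12.7188] v=[-0.3437 -4.1563 2.5000]

Answer: 2.2032 5.0782 12.7188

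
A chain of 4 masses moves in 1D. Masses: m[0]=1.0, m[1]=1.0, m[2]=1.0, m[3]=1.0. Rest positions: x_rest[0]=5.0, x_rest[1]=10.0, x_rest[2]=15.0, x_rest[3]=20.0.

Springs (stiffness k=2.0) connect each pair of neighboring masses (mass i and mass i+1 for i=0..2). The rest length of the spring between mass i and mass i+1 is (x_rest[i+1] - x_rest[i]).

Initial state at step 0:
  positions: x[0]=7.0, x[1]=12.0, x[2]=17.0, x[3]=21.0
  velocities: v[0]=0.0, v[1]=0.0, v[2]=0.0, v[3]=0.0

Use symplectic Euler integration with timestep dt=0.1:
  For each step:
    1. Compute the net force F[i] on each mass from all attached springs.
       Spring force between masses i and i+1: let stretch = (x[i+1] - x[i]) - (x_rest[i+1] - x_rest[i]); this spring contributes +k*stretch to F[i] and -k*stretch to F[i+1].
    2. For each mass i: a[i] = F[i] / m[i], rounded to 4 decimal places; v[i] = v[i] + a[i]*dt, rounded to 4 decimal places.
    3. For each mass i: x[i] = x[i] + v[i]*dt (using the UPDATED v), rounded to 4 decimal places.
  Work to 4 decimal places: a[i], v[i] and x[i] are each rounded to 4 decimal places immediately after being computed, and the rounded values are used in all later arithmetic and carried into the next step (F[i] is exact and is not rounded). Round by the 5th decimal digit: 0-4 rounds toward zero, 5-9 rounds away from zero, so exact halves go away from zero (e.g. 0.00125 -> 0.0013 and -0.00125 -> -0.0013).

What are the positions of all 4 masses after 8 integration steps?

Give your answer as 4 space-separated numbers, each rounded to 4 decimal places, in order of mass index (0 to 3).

Answer: 6.9968 11.9329 16.5008 21.5694

Derivation:
Step 0: x=[7.0000 12.0000 17.0000 21.0000] v=[0.0000 0.0000 0.0000 0.0000]
Step 1: x=[7.0000 12.0000 16.9800 21.0200] v=[0.0000 0.0000 -0.2000 0.2000]
Step 2: x=[7.0000 11.9996 16.9412 21.0592] v=[0.0000 -0.0040 -0.3880 0.3920]
Step 3: x=[7.0000 11.9980 16.8859 21.1160] v=[-0.0001 -0.0156 -0.5527 0.5684]
Step 4: x=[7.0000 11.9942 16.8175 21.1882] v=[-0.0005 -0.0376 -0.6843 0.7224]
Step 5: x=[6.9998 11.9870 16.7400 21.2730] v=[-0.0017 -0.0718 -0.7748 0.8483]
Step 6: x=[6.9994 11.9751 16.6581 21.3672] v=[-0.0043 -0.1186 -0.8188 0.9417]
Step 7: x=[6.9985 11.9574 16.5767 21.4672] v=[-0.0092 -0.1771 -0.8136 0.9999]
Step 8: x=[6.9968 11.9329 16.5008 21.5694] v=[-0.0174 -0.2450 -0.7594 1.0218]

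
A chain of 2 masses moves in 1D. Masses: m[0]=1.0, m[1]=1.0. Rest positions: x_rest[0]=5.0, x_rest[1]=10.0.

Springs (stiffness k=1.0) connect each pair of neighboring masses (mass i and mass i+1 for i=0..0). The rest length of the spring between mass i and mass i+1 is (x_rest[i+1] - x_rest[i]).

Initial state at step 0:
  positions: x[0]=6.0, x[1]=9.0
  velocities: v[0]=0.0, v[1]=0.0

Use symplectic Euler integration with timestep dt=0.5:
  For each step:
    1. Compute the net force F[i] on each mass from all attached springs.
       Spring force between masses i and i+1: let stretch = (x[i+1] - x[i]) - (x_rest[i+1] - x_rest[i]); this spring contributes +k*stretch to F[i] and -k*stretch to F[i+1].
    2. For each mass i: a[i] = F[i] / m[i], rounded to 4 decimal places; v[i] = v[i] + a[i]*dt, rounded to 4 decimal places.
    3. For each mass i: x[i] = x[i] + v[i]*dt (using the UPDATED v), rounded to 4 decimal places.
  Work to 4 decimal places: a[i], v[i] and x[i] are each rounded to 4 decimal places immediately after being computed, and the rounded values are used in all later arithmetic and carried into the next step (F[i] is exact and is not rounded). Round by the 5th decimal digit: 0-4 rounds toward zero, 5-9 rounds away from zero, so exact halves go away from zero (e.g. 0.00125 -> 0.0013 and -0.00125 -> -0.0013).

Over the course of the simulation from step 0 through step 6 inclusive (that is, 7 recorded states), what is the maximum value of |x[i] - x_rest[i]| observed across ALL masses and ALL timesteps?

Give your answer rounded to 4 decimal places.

Step 0: x=[6.0000 9.0000] v=[0.0000 0.0000]
Step 1: x=[5.5000 9.5000] v=[-1.0000 1.0000]
Step 2: x=[4.7500 10.2500] v=[-1.5000 1.5000]
Step 3: x=[4.1250 10.8750] v=[-1.2500 1.2500]
Step 4: x=[3.9375 11.0625] v=[-0.3750 0.3750]
Step 5: x=[4.2813 10.7188] v=[0.6875 -0.6875]
Step 6: x=[4.9845 10.0157] v=[1.4063 -1.4063]
Max displacement = 1.0625

Answer: 1.0625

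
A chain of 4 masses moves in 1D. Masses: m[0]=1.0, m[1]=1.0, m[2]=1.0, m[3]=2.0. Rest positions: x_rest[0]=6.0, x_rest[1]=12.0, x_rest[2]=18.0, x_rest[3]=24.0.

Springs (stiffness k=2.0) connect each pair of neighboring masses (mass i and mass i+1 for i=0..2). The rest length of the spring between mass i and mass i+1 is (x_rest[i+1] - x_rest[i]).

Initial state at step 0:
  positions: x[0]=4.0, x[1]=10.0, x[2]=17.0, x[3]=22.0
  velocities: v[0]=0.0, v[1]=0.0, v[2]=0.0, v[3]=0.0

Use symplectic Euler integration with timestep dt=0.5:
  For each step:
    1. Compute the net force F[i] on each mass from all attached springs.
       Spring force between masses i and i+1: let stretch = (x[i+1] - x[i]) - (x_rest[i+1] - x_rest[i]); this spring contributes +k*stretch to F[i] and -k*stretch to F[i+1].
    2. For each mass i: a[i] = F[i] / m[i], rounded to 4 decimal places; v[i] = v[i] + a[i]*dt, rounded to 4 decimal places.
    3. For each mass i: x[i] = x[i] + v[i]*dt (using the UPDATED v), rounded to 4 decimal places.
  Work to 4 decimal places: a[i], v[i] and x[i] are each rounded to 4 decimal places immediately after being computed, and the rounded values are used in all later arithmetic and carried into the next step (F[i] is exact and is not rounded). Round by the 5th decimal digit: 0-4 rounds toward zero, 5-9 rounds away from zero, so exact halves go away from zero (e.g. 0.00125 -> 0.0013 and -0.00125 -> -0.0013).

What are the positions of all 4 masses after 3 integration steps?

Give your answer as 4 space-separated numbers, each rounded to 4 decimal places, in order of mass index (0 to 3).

Answer: 4.6250 9.8125 15.8438 22.3594

Derivation:
Step 0: x=[4.0000 10.0000 17.0000 22.0000] v=[0.0000 0.0000 0.0000 0.0000]
Step 1: x=[4.0000 10.5000 16.0000 22.2500] v=[0.0000 1.0000 -2.0000 0.5000]
Step 2: x=[4.2500 10.5000 15.3750 22.4375] v=[0.5000 0.0000 -1.2500 0.3750]
Step 3: x=[4.6250 9.8125 15.8438 22.3594] v=[0.7500 -1.3750 0.9375 -0.1563]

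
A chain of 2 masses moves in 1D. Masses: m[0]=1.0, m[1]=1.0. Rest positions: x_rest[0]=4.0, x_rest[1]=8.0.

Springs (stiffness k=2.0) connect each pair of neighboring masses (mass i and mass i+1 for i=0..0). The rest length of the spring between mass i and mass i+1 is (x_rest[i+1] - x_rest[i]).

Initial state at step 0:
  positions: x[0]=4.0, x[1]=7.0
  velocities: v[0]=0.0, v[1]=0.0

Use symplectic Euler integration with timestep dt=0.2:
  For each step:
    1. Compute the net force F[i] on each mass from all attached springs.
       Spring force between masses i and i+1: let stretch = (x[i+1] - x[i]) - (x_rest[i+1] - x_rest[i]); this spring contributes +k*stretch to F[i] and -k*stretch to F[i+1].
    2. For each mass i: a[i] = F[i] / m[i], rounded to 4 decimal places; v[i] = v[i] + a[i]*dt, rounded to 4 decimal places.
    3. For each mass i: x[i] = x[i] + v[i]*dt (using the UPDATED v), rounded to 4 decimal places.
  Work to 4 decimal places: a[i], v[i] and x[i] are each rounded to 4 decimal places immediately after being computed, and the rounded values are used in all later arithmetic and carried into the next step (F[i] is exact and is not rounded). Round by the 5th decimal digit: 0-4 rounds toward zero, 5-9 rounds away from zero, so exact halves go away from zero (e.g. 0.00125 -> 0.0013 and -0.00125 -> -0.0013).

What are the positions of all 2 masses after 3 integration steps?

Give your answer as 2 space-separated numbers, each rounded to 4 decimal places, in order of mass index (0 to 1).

Step 0: x=[4.0000 7.0000] v=[0.0000 0.0000]
Step 1: x=[3.9200 7.0800] v=[-0.4000 0.4000]
Step 2: x=[3.7728 7.2272] v=[-0.7360 0.7360]
Step 3: x=[3.5820 7.4180] v=[-0.9542 0.9542]

Answer: 3.5820 7.4180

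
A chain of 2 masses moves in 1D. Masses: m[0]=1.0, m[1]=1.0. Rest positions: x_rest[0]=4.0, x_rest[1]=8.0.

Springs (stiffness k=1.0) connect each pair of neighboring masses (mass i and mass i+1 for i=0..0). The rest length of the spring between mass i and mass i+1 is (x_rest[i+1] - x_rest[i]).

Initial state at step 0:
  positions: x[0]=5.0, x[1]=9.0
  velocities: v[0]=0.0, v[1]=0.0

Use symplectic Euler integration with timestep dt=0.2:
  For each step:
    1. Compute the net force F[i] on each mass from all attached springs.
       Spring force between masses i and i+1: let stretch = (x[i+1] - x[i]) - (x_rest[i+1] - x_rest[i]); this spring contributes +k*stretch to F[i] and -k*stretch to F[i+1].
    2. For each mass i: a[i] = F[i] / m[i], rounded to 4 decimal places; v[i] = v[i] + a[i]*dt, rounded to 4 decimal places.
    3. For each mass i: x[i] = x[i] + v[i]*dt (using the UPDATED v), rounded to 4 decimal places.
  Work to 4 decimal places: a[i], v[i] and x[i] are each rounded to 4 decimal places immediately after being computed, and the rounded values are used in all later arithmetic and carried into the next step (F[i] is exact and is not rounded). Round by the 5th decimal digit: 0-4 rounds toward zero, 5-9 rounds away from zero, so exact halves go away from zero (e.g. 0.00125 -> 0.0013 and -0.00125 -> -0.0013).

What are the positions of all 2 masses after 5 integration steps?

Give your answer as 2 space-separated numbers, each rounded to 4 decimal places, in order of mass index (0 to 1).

Answer: 5.0000 9.0000

Derivation:
Step 0: x=[5.0000 9.0000] v=[0.0000 0.0000]
Step 1: x=[5.0000 9.0000] v=[0.0000 0.0000]
Step 2: x=[5.0000 9.0000] v=[0.0000 0.0000]
Step 3: x=[5.0000 9.0000] v=[0.0000 0.0000]
Step 4: x=[5.0000 9.0000] v=[0.0000 0.0000]
Step 5: x=[5.0000 9.0000] v=[0.0000 0.0000]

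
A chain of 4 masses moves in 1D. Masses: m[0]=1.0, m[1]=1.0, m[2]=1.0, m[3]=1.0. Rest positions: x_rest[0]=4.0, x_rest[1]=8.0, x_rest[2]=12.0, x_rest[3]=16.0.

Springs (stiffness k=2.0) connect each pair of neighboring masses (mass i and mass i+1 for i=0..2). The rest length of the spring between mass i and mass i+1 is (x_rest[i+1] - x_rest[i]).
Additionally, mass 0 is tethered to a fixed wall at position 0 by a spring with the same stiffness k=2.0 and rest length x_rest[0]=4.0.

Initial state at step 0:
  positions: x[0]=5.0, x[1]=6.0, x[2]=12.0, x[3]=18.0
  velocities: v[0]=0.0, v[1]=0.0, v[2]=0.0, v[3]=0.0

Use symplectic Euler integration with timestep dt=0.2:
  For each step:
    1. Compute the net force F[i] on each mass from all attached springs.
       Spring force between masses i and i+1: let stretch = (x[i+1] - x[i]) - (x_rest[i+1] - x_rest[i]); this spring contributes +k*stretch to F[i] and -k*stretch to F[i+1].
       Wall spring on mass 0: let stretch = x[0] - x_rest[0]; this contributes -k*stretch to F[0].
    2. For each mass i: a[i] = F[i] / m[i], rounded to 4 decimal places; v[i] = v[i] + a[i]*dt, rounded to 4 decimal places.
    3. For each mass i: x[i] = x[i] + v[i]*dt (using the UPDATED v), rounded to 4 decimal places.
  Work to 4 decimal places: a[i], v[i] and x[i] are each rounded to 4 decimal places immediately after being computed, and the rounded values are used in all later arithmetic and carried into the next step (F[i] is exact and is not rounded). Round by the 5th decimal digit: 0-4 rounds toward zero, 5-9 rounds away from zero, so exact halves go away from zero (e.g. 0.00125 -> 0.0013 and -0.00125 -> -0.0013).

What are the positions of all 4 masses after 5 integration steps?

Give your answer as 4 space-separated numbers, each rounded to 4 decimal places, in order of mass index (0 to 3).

Answer: 2.5830 9.4426 12.4427 16.0557

Derivation:
Step 0: x=[5.0000 6.0000 12.0000 18.0000] v=[0.0000 0.0000 0.0000 0.0000]
Step 1: x=[4.6800 6.4000 12.0000 17.8400] v=[-1.6000 2.0000 0.0000 -0.8000]
Step 2: x=[4.1232 7.1104 12.0192 17.5328] v=[-2.7840 3.5520 0.0960 -1.5360]
Step 3: x=[3.4755 7.9745 12.0868 17.1045] v=[-3.2384 4.3206 0.3379 -2.1414]
Step 4: x=[2.9097 8.8077 12.2268 16.5948] v=[-2.8290 4.1659 0.7001 -2.5485]
Step 5: x=[2.5830 9.4426 12.4427 16.0557] v=[-1.6337 3.1743 1.0797 -2.6957]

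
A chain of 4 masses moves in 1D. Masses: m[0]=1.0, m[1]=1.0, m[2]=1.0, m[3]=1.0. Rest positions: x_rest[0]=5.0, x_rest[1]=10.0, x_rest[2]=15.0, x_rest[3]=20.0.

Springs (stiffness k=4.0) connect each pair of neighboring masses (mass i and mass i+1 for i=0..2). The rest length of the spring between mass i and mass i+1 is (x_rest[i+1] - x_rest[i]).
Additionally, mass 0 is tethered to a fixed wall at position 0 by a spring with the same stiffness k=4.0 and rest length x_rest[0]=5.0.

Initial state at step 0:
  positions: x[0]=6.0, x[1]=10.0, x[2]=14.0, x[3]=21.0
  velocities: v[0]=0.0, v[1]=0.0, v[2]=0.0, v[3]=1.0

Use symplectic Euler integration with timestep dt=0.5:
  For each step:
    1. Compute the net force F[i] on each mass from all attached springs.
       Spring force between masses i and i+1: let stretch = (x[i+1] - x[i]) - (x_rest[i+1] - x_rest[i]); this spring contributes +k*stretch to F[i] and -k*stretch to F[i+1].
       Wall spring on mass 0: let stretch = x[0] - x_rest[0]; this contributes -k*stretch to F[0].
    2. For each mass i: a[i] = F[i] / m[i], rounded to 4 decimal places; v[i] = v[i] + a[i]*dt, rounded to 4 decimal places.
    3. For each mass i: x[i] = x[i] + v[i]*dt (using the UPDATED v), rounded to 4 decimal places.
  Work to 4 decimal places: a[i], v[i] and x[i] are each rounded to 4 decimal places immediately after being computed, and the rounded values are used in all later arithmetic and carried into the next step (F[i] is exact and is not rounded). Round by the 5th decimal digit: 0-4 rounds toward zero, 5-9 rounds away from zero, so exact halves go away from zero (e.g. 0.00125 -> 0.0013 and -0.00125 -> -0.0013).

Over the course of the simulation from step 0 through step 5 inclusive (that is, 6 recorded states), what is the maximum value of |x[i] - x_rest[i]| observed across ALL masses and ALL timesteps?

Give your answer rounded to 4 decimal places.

Step 0: x=[6.0000 10.0000 14.0000 21.0000] v=[0.0000 0.0000 0.0000 1.0000]
Step 1: x=[4.0000 10.0000 17.0000 19.5000] v=[-4.0000 0.0000 6.0000 -3.0000]
Step 2: x=[4.0000 11.0000 15.5000 20.5000] v=[0.0000 2.0000 -3.0000 2.0000]
Step 3: x=[7.0000 9.5000 14.5000 21.5000] v=[6.0000 -3.0000 -2.0000 2.0000]
Step 4: x=[5.5000 10.5000 15.5000 20.5000] v=[-3.0000 2.0000 2.0000 -2.0000]
Step 5: x=[3.5000 11.5000 16.5000 19.5000] v=[-4.0000 2.0000 2.0000 -2.0000]
Max displacement = 2.0000

Answer: 2.0000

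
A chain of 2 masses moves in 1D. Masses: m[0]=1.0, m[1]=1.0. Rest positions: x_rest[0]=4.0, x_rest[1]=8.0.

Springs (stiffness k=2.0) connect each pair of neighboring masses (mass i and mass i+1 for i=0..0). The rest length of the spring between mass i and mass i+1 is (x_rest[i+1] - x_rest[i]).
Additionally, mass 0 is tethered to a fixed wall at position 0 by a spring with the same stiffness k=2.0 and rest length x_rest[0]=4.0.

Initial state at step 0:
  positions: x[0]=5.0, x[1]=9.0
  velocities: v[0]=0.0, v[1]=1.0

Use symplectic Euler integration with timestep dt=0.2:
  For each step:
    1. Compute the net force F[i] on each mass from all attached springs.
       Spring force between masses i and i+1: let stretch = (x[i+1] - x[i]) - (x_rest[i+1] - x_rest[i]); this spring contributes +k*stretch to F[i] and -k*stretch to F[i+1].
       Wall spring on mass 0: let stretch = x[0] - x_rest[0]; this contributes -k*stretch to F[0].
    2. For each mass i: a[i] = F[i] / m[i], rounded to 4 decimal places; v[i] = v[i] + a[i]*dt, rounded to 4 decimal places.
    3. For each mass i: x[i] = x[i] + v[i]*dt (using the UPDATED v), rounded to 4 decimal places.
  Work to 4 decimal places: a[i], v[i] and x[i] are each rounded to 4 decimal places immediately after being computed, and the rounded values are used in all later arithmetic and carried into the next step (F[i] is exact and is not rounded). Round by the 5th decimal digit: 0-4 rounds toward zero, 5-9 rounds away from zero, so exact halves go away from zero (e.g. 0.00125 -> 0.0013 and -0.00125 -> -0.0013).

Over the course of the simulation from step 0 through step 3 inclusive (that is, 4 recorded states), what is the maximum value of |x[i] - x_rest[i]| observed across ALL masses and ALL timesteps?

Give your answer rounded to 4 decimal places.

Step 0: x=[5.0000 9.0000] v=[0.0000 1.0000]
Step 1: x=[4.9200 9.2000] v=[-0.4000 1.0000]
Step 2: x=[4.7888 9.3776] v=[-0.6560 0.8880]
Step 3: x=[4.6416 9.5081] v=[-0.7360 0.6525]
Max displacement = 1.5081

Answer: 1.5081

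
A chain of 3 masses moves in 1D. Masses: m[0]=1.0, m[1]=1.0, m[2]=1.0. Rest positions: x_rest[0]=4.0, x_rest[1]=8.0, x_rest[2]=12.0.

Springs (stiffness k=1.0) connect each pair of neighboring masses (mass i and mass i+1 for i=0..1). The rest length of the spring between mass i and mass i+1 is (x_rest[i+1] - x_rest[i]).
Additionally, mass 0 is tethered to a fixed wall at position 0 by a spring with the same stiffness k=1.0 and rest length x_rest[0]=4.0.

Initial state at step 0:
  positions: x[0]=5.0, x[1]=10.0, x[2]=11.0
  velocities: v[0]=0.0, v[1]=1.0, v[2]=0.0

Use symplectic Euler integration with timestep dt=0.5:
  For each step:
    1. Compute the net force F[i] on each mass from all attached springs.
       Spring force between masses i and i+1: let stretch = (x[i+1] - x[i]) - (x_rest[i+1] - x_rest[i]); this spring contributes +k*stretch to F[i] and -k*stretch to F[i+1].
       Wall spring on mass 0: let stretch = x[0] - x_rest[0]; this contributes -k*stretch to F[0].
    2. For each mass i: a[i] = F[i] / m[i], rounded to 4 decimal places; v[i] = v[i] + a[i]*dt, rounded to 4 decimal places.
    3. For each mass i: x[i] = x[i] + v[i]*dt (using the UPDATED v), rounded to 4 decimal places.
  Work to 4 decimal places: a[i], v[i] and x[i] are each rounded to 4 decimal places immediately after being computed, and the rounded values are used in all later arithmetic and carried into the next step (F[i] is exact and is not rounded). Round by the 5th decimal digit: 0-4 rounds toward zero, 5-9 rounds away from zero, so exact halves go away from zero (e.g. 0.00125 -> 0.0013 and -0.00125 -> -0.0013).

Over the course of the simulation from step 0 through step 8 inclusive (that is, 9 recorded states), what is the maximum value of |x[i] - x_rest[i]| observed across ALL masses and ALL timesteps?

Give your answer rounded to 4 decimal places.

Step 0: x=[5.0000 10.0000 11.0000] v=[0.0000 1.0000 0.0000]
Step 1: x=[5.0000 9.5000 11.7500] v=[0.0000 -1.0000 1.5000]
Step 2: x=[4.8750 8.4375 12.9375] v=[-0.2500 -2.1250 2.3750]
Step 3: x=[4.4219 7.6094 14.0000] v=[-0.9063 -1.6563 2.1250]
Step 4: x=[3.6602 7.5820 14.4649] v=[-1.5235 -0.0548 0.9297]
Step 5: x=[2.9639 8.2949 14.2090] v=[-1.3927 1.4258 -0.5118]
Step 6: x=[2.8593 9.1536 13.4746] v=[-0.2092 1.7174 -1.4689]
Step 7: x=[3.6135 9.5190 12.6599] v=[1.5083 0.7308 -1.6294]
Step 8: x=[4.9407 9.1933 12.0600] v=[2.6543 -0.6515 -1.1999]
Max displacement = 2.4649

Answer: 2.4649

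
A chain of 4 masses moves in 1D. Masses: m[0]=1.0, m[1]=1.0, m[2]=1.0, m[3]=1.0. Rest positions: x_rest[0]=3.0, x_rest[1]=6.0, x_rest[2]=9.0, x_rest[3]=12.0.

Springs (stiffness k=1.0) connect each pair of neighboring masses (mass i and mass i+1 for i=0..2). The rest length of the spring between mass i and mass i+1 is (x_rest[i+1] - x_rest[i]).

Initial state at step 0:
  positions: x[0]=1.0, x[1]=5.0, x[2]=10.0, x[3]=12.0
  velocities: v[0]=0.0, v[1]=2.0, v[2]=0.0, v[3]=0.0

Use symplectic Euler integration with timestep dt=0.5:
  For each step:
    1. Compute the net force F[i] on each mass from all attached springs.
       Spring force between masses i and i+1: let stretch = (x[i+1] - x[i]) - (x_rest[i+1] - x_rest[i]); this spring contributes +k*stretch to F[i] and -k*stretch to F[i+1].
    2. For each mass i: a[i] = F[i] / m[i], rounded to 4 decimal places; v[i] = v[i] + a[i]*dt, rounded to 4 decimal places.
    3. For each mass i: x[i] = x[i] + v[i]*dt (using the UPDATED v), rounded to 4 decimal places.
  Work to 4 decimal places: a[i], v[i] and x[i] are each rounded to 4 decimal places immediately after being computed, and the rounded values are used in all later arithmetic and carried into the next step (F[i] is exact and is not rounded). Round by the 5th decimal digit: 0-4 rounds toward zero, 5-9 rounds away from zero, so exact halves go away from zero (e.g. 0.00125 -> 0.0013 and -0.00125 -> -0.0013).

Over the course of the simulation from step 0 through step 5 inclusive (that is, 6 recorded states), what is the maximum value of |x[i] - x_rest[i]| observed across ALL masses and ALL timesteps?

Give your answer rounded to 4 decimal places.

Answer: 2.7032

Derivation:
Step 0: x=[1.0000 5.0000 10.0000 12.0000] v=[0.0000 2.0000 0.0000 0.0000]
Step 1: x=[1.2500 6.2500 9.2500 12.2500] v=[0.5000 2.5000 -1.5000 0.5000]
Step 2: x=[2.0000 7.0000 8.5000 12.5000] v=[1.5000 1.5000 -1.5000 0.5000]
Step 3: x=[3.2500 6.8750 8.3750 12.5000] v=[2.5000 -0.2500 -0.2500 0.0000]
Step 4: x=[4.6563 6.2188 8.9063 12.2188] v=[2.8125 -1.3125 1.0625 -0.5625]
Step 5: x=[5.7032 5.8438 9.5938 11.8594] v=[2.0938 -0.7500 1.3750 -0.7188]
Max displacement = 2.7032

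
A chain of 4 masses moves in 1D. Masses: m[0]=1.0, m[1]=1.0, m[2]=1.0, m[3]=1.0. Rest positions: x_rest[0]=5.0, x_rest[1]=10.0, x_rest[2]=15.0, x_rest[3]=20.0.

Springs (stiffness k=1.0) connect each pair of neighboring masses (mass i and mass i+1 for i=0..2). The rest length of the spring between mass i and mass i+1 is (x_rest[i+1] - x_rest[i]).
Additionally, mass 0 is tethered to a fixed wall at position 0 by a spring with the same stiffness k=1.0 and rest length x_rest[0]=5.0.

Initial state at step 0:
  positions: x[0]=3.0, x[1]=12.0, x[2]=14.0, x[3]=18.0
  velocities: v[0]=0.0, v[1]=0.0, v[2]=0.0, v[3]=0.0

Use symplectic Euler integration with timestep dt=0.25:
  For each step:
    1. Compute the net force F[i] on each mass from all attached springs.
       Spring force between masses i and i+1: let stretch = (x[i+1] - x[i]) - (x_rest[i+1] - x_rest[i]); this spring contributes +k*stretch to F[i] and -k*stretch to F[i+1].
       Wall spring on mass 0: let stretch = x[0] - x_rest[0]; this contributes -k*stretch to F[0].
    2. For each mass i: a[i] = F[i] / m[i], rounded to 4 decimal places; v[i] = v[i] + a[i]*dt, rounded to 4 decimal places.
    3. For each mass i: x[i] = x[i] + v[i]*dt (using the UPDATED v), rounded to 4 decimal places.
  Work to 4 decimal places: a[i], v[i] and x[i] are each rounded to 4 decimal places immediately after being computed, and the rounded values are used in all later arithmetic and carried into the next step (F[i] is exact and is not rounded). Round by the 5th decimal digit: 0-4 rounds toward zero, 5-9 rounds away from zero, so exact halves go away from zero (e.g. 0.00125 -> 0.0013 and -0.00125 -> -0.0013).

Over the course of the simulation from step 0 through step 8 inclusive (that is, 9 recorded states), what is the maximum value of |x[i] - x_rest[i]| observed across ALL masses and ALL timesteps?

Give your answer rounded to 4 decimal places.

Step 0: x=[3.0000 12.0000 14.0000 18.0000] v=[0.0000 0.0000 0.0000 0.0000]
Step 1: x=[3.3750 11.5625 14.1250 18.0625] v=[1.5000 -1.7500 0.5000 0.2500]
Step 2: x=[4.0508 10.7734 14.3360 18.1914] v=[2.7031 -3.1563 0.8438 0.5156]
Step 3: x=[4.8936 9.7868 14.5653 18.3919] v=[3.3711 -3.9463 0.9170 0.8018]
Step 4: x=[5.7364 8.7931 14.7351 18.6657] v=[3.3710 -3.9750 0.6790 1.0952]
Step 5: x=[6.4117 7.9797 14.7792 19.0064] v=[2.7011 -3.2537 0.1762 1.3626]
Step 6: x=[6.7843 7.4933 14.6625 19.3954] v=[1.4902 -1.9458 -0.4669 1.5558]
Step 7: x=[6.7772 7.4106 14.3935 19.8011] v=[-0.0286 -0.3308 -1.0760 1.6226]
Step 8: x=[6.3861 7.7248 14.0261 20.1813] v=[-1.5646 1.2566 -1.4698 1.5207]
Max displacement = 2.5894

Answer: 2.5894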